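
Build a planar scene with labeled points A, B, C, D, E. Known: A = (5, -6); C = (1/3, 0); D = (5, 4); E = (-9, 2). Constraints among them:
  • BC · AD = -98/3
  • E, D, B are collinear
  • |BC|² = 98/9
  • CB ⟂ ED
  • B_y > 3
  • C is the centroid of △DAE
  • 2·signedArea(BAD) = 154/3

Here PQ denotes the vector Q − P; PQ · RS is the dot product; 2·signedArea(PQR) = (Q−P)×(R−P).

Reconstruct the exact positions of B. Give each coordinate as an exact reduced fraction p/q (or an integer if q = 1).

1. B_x = -2/15  [E, D, B are collinear ∩ CB ⟂ ED]
2. B_y = 49/15  [E, D, B are collinear ∩ CB ⟂ ED]
   → B = (-2/15, 49/15)

B = (-2/15, 49/15)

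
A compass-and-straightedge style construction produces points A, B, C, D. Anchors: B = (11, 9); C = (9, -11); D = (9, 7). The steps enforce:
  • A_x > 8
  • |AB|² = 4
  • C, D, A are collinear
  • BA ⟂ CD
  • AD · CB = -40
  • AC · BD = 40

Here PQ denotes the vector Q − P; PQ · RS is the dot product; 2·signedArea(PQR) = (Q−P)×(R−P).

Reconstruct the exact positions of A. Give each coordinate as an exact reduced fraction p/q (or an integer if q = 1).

A = (9, 9)

1. A_x = 9  [C, D, A are collinear ∩ BA ⟂ CD]
2. A_y = 9  [C, D, A are collinear ∩ BA ⟂ CD]
   → A = (9, 9)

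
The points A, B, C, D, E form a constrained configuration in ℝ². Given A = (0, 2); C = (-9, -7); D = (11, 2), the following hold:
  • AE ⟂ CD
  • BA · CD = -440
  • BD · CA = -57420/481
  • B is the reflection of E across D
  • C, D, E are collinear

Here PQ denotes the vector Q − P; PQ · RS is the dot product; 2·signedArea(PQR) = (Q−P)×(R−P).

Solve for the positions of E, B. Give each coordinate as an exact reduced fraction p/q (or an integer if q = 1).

B = (9691/481, 2942/481)
E = (891/481, -1018/481)

1. E_x = 891/481  [C, D, E are collinear ∩ AE ⟂ CD]
2. E_y = -1018/481  [C, D, E are collinear ∩ AE ⟂ CD]
   → E = (891/481, -1018/481)
3. B_x = 9691/481  [B is the reflection of E across D]
4. B_y = 2942/481  [B is the reflection of E across D]
   → B = (9691/481, 2942/481)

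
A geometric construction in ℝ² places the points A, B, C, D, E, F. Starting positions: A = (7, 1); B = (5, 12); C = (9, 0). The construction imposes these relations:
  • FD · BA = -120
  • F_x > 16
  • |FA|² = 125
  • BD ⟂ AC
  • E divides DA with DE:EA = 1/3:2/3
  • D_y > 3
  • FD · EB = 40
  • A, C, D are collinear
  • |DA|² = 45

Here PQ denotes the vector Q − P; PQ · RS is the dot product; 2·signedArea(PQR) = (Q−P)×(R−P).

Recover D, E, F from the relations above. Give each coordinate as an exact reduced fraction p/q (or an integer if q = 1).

D = (1, 4)
E = (3, 3)
F = (17, -4)

1. D_x = 1  [A, C, D are collinear ∩ BD ⟂ AC]
2. D_y = 4  [A, C, D are collinear ∩ BD ⟂ AC]
   → D = (1, 4)
3. E_x = 3  [E divides DA with DE:EA = 1/3:2/3]
4. E_y = 3  [E divides DA with DE:EA = 1/3:2/3]
   → E = (3, 3)
5. F_x = 17  [FD · BA = -120 ∩ FD · EB = 40]
6. F_y = -4  [FD · BA = -120 ∩ FD · EB = 40]
   → F = (17, -4)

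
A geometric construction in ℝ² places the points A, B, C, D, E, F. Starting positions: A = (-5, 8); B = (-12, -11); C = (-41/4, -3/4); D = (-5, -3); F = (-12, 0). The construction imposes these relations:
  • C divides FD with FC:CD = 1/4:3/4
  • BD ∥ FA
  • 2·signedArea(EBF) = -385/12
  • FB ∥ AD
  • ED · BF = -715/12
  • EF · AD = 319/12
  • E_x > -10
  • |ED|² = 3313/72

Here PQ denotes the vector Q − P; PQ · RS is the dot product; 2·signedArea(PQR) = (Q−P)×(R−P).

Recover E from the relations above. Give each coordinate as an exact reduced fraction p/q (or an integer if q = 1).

E = (-109/12, 29/12)

1. E_x = -109/12  [ED · BF = -715/12 ∩ 2·signedArea(EBF) = -385/12]
2. E_y = 29/12  [ED · BF = -715/12 ∩ 2·signedArea(EBF) = -385/12]
   → E = (-109/12, 29/12)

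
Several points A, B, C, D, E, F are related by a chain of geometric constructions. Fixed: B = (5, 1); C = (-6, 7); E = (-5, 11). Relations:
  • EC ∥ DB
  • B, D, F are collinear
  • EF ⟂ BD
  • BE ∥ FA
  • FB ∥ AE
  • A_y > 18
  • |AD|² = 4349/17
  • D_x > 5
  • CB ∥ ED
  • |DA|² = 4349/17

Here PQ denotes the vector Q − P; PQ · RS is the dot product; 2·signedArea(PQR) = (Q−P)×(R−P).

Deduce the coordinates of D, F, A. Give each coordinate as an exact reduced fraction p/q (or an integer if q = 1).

A = (-55/17, 307/17)
D = (6, 5)
F = (115/17, 137/17)

1. D_x = 6  [EC ∥ DB ∩ CB ∥ ED]
2. D_y = 5  [EC ∥ DB ∩ CB ∥ ED]
   → D = (6, 5)
3. F_x = 115/17  [B, D, F are collinear ∩ EF ⟂ BD]
4. F_y = 137/17  [B, D, F are collinear ∩ EF ⟂ BD]
   → F = (115/17, 137/17)
5. A_x = -55/17  [FB ∥ AE ∩ BE ∥ FA]
6. A_y = 307/17  [FB ∥ AE ∩ BE ∥ FA]
   → A = (-55/17, 307/17)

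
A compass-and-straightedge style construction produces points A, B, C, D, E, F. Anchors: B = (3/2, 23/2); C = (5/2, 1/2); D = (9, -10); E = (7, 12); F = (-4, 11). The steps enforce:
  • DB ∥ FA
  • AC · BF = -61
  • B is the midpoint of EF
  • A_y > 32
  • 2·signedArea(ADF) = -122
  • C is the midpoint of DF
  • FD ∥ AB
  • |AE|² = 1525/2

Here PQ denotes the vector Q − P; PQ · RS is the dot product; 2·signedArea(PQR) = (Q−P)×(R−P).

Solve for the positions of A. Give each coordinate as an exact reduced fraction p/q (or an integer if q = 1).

A = (-23/2, 65/2)

1. A_x = -23/2  [FD ∥ AB ∩ DB ∥ FA]
2. A_y = 65/2  [FD ∥ AB ∩ DB ∥ FA]
   → A = (-23/2, 65/2)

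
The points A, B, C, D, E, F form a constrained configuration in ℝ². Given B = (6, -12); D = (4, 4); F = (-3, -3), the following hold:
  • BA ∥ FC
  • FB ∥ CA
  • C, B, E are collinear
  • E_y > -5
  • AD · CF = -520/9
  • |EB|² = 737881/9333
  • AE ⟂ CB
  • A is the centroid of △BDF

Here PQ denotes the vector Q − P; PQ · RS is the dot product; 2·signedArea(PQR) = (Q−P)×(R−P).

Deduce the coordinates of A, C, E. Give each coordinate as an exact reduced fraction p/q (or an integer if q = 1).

1. A_x = 7/3  [A is the centroid of △BDF]
2. A_y = -11/3  [A is the centroid of △BDF]
   → A = (7/3, -11/3)
3. C_x = -20/3  [FB ∥ CA ∩ BA ∥ FC]
4. C_y = 16/3  [FB ∥ CA ∩ BA ∥ FC]
   → C = (-20/3, 16/3)
5. E_x = 2345/3111  [C, B, E are collinear ∩ AE ⟂ CB]
6. E_y = -14998/3111  [C, B, E are collinear ∩ AE ⟂ CB]
   → E = (2345/3111, -14998/3111)

A = (7/3, -11/3)
C = (-20/3, 16/3)
E = (2345/3111, -14998/3111)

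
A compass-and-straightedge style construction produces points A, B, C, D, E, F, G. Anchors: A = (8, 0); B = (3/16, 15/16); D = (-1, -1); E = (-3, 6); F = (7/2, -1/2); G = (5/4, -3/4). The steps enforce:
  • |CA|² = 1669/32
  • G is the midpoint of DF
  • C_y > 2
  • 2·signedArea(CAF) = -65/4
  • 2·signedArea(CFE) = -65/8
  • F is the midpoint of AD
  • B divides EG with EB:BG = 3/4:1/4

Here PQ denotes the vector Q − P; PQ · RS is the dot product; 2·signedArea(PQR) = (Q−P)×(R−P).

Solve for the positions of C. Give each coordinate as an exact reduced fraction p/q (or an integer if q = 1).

C = (11/8, 23/8)

1. C_x = 11/8  [2·signedArea(CFE) = -65/8 ∩ 2·signedArea(CAF) = -65/4]
2. C_y = 23/8  [2·signedArea(CFE) = -65/8 ∩ 2·signedArea(CAF) = -65/4]
   → C = (11/8, 23/8)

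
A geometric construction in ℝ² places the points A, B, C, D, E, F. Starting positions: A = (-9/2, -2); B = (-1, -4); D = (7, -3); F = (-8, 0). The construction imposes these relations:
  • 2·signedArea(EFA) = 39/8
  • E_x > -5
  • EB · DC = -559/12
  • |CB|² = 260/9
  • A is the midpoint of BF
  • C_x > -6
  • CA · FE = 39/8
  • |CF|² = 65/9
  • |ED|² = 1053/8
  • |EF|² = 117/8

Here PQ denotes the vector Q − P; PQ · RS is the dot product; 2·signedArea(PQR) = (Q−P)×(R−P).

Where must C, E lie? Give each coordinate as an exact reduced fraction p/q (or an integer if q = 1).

C = (-17/3, -4/3)
E = (-17/4, -3/4)

1. E_x = -17/4  [line 2·x + 7/2·y + 89/8 = 0 ∩ |EF|² = 117/8]
2. E_y = -3/4  [line 2·x + 7/2·y + 89/8 = 0 ∩ |EF|² = 117/8]
   → E = (-17/4, -3/4)
3. C_x = -17/3  [CA · FE = 39/8 ∩ EB · DC = -559/12]
4. C_y = -4/3  [CA · FE = 39/8 ∩ EB · DC = -559/12]
   → C = (-17/3, -4/3)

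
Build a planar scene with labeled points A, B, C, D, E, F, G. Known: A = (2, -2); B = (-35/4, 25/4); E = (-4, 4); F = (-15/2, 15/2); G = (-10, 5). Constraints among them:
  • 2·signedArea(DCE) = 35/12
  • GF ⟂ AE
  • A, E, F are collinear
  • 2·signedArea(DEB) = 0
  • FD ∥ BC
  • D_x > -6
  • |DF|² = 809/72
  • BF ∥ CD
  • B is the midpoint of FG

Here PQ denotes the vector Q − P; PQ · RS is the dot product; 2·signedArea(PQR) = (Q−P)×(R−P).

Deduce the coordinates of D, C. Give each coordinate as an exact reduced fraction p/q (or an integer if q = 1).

1. D_x = -67/12  [line -9/4·x + -19/4·y + 10 = 0 ∩ |DF|² = 809/72]
2. D_y = 19/4  [line -9/4·x + -19/4·y + 10 = 0 ∩ |DF|² = 809/72]
   → D = (-67/12, 19/4)
3. C_x = -41/6  [BF ∥ CD ∩ FD ∥ BC]
4. C_y = 7/2  [BF ∥ CD ∩ FD ∥ BC]
   → C = (-41/6, 7/2)

C = (-41/6, 7/2)
D = (-67/12, 19/4)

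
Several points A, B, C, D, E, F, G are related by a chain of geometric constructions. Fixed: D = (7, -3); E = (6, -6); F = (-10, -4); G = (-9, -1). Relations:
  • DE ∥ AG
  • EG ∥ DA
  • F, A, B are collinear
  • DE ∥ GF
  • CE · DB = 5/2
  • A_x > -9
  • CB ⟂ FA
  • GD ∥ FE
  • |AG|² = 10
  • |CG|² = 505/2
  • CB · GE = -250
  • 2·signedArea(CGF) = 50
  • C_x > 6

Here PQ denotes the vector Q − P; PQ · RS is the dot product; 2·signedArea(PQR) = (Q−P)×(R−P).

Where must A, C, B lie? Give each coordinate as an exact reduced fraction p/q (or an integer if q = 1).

A = (-8, 2)
B = (-17/2, 1/2)
C = (13/2, -9/2)

1. A_x = -8  [DE ∥ AG ∩ EG ∥ DA]
2. A_y = 2  [DE ∥ AG ∩ EG ∥ DA]
   → A = (-8, 2)
3. C_x = 13/2  [line 3·x + -1·y + -24 = 0 ∩ |CG|² = 505/2]
4. C_y = -9/2  [line 3·x + -1·y + -24 = 0 ∩ |CG|² = 505/2]
   → C = (13/2, -9/2)
5. B_x = -17/2  [F, A, B are collinear ∩ CB ⟂ FA]
6. B_y = 1/2  [F, A, B are collinear ∩ CB ⟂ FA]
   → B = (-17/2, 1/2)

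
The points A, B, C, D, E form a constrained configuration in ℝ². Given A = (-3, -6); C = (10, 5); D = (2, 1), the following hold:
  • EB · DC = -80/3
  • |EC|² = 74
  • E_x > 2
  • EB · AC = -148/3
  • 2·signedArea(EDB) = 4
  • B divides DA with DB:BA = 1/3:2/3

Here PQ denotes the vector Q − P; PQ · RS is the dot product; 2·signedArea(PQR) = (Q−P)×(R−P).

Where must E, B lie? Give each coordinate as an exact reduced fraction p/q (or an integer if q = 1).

B = (1/3, -4/3)
E = (3, 0)

1. B_x = 1/3  [B divides DA with DB:BA = 1/3:2/3]
2. B_y = -4/3  [B divides DA with DB:BA = 1/3:2/3]
   → B = (1/3, -4/3)
3. E_x = 3  [EB · AC = -148/3 ∩ 2·signedArea(EDB) = 4]
4. E_y = 0  [EB · AC = -148/3 ∩ 2·signedArea(EDB) = 4]
   → E = (3, 0)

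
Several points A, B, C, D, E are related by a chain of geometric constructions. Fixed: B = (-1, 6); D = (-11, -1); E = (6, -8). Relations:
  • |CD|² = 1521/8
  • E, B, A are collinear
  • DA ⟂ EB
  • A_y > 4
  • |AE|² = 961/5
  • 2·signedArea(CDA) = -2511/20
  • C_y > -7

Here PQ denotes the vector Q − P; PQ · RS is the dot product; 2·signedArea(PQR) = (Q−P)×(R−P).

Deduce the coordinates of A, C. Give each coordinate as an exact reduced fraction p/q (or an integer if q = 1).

A = (-1/5, 22/5)
C = (7/4, -25/4)

1. A_x = -1/5  [E, B, A are collinear ∩ DA ⟂ EB]
2. A_y = 22/5  [E, B, A are collinear ∩ DA ⟂ EB]
   → A = (-1/5, 22/5)
3. C_x = 7/4  [line -27/5·x + 54/5·y + 1539/20 = 0 ∩ |CD|² = 1521/8]
4. C_y = -25/4  [line -27/5·x + 54/5·y + 1539/20 = 0 ∩ |CD|² = 1521/8]
   → C = (7/4, -25/4)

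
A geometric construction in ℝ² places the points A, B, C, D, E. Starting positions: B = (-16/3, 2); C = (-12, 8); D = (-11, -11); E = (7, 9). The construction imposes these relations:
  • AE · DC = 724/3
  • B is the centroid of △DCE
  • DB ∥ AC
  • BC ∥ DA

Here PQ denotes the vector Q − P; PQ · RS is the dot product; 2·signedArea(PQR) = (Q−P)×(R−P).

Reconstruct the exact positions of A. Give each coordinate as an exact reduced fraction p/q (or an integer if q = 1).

1. A_x = -53/3  [DB ∥ AC ∩ BC ∥ DA]
2. A_y = -5  [DB ∥ AC ∩ BC ∥ DA]
   → A = (-53/3, -5)

A = (-53/3, -5)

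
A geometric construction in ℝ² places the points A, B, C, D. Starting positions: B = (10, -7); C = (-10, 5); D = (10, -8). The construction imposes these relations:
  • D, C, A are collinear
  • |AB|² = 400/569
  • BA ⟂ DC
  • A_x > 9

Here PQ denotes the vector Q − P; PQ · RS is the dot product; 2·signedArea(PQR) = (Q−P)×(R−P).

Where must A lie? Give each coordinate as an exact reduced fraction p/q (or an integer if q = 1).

A = (5430/569, -4383/569)

1. A_x = 5430/569  [D, C, A are collinear ∩ BA ⟂ DC]
2. A_y = -4383/569  [D, C, A are collinear ∩ BA ⟂ DC]
   → A = (5430/569, -4383/569)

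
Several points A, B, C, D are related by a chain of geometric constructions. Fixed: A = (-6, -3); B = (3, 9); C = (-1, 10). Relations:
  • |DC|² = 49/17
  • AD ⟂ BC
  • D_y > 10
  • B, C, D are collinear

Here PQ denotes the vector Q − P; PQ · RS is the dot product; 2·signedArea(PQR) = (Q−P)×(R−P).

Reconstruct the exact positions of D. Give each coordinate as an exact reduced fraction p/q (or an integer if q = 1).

D = (-45/17, 177/17)

1. D_x = -45/17  [B, C, D are collinear ∩ AD ⟂ BC]
2. D_y = 177/17  [B, C, D are collinear ∩ AD ⟂ BC]
   → D = (-45/17, 177/17)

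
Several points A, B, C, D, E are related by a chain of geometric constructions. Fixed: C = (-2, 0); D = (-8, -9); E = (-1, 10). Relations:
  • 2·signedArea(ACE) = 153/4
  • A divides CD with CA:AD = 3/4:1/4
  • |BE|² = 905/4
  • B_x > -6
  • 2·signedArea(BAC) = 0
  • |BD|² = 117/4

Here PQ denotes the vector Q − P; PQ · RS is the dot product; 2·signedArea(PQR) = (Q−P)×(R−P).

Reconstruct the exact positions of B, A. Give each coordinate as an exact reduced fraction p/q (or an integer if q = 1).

A = (-13/2, -27/4)
B = (-5, -9/2)

1. A_x = -13/2  [A divides CD with CA:AD = 3/4:1/4]
2. A_y = -27/4  [A divides CD with CA:AD = 3/4:1/4]
   → A = (-13/2, -27/4)
3. B_x = -5  [line -27/4·x + 9/2·y + -27/2 = 0 ∩ |BD|² = 117/4]
4. B_y = -9/2  [line -27/4·x + 9/2·y + -27/2 = 0 ∩ |BD|² = 117/4]
   → B = (-5, -9/2)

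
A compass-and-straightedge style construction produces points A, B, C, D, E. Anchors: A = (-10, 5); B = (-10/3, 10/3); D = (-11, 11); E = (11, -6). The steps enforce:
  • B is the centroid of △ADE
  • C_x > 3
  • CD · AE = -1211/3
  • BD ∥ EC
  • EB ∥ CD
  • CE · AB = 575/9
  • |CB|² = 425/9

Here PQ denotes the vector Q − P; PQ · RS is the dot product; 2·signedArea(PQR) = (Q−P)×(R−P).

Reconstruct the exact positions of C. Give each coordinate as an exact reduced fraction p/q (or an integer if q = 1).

1. C_x = 10/3  [EB ∥ CD ∩ BD ∥ EC]
2. C_y = 5/3  [EB ∥ CD ∩ BD ∥ EC]
   → C = (10/3, 5/3)

C = (10/3, 5/3)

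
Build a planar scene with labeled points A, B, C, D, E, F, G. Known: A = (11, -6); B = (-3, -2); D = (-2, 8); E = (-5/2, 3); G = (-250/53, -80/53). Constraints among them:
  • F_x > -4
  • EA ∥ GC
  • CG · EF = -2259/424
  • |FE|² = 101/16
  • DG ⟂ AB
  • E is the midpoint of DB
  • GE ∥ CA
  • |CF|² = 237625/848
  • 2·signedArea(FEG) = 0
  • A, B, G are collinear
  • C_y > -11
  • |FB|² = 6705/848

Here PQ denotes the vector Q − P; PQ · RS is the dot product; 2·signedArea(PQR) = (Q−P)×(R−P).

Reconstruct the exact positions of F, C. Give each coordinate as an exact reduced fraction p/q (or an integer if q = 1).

C = (931/106, -557/53)
F = (-765/212, 79/106)

1. F_x = -765/212  [line 239/53·x + -235/106·y + 950/53 = 0 ∩ |FB|² = 6705/848]
2. F_y = 79/106  [line 239/53·x + -235/106·y + 950/53 = 0 ∩ |FB|² = 6705/848]
   → F = (-765/212, 79/106)
3. C_x = 931/106  [GE ∥ CA ∩ EA ∥ GC]
4. C_y = -557/53  [GE ∥ CA ∩ EA ∥ GC]
   → C = (931/106, -557/53)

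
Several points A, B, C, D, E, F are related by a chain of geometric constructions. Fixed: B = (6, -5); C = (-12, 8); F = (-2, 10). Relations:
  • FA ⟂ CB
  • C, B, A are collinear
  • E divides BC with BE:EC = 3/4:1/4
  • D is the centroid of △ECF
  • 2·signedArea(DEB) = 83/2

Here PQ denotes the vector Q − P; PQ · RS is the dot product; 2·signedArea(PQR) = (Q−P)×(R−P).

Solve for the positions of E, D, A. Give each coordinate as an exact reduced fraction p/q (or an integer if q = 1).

A = (-3144/493, 1942/493)
D = (-43/6, 91/12)
E = (-15/2, 19/4)

1. E_x = -15/2  [E divides BC with BE:EC = 3/4:1/4]
2. E_y = 19/4  [E divides BC with BE:EC = 3/4:1/4]
   → E = (-15/2, 19/4)
3. D_x = -43/6  [D is the centroid of △ECF]
4. D_y = 91/12  [D is the centroid of △ECF]
   → D = (-43/6, 91/12)
5. A_x = -3144/493  [C, B, A are collinear ∩ FA ⟂ CB]
6. A_y = 1942/493  [C, B, A are collinear ∩ FA ⟂ CB]
   → A = (-3144/493, 1942/493)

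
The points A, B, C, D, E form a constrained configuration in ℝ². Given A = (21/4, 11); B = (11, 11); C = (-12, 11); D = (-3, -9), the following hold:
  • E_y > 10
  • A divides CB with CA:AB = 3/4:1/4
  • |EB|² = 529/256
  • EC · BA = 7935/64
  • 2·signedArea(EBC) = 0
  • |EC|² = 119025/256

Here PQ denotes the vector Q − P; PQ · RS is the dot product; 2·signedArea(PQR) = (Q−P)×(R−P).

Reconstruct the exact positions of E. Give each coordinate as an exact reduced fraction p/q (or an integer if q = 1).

E = (153/16, 11)

1. E_x = 153/16  [2·signedArea(EBC) = 0 ∩ EC · BA = 7935/64]
2. E_y = 11  [2·signedArea(EBC) = 0 ∩ EC · BA = 7935/64]
   → E = (153/16, 11)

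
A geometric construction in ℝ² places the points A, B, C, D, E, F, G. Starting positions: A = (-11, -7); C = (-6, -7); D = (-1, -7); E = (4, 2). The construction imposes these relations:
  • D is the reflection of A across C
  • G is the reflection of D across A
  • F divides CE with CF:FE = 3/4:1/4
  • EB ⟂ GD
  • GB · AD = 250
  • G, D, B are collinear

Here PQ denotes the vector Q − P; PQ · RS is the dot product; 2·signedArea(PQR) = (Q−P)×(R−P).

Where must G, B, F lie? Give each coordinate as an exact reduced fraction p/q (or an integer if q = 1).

B = (4, -7)
F = (3/2, -1/4)
G = (-21, -7)

1. G_x = -21  [G is the reflection of D across A]
2. G_y = -7  [G is the reflection of D across A]
   → G = (-21, -7)
3. B_x = 4  [G, D, B are collinear ∩ EB ⟂ GD]
4. B_y = -7  [G, D, B are collinear ∩ EB ⟂ GD]
   → B = (4, -7)
5. F_x = 3/2  [F divides CE with CF:FE = 3/4:1/4]
6. F_y = -1/4  [F divides CE with CF:FE = 3/4:1/4]
   → F = (3/2, -1/4)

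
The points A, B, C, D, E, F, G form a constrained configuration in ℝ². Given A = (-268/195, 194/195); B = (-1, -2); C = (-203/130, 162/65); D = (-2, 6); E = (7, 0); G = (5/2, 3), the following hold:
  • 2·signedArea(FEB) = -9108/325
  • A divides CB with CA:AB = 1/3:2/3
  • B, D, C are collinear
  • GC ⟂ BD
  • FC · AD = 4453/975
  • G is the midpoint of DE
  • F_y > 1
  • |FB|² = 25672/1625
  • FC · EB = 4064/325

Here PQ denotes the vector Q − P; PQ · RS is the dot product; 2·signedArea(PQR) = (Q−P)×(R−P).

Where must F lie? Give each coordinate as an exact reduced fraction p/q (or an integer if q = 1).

F = (57/325, 584/325)

1. F_x = 57/325  [FC · EB = 4064/325 ∩ FC · AD = 4453/975]
2. F_y = 584/325  [FC · EB = 4064/325 ∩ FC · AD = 4453/975]
   → F = (57/325, 584/325)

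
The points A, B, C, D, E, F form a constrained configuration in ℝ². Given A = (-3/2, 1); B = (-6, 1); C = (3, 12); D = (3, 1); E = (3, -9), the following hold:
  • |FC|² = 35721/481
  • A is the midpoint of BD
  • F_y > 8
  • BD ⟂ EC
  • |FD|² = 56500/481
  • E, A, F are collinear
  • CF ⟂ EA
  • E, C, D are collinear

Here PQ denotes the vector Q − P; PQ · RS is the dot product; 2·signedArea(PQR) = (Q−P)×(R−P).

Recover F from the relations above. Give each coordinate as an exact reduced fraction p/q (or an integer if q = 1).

F = (-2337/481, 4071/481)

1. F_x = -2337/481  [E, A, F are collinear ∩ CF ⟂ EA]
2. F_y = 4071/481  [E, A, F are collinear ∩ CF ⟂ EA]
   → F = (-2337/481, 4071/481)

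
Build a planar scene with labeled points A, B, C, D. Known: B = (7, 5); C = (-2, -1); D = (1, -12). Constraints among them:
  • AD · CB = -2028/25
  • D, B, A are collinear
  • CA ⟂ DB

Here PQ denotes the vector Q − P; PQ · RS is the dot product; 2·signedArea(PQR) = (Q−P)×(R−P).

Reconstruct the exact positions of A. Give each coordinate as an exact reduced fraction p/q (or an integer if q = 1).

A = (103/25, -79/25)

1. A_x = 103/25  [D, B, A are collinear ∩ CA ⟂ DB]
2. A_y = -79/25  [D, B, A are collinear ∩ CA ⟂ DB]
   → A = (103/25, -79/25)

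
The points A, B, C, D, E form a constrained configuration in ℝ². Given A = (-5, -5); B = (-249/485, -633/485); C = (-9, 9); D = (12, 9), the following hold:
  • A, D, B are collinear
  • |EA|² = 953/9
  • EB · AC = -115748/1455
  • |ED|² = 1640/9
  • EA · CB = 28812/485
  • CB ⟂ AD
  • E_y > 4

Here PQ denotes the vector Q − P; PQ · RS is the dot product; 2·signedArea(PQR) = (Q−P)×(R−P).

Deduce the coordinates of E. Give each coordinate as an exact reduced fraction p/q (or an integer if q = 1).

E = (-2/3, 13/3)

1. E_x = -2/3  [EA · CB = 28812/485 ∩ EB · AC = -115748/1455]
2. E_y = 13/3  [EA · CB = 28812/485 ∩ EB · AC = -115748/1455]
   → E = (-2/3, 13/3)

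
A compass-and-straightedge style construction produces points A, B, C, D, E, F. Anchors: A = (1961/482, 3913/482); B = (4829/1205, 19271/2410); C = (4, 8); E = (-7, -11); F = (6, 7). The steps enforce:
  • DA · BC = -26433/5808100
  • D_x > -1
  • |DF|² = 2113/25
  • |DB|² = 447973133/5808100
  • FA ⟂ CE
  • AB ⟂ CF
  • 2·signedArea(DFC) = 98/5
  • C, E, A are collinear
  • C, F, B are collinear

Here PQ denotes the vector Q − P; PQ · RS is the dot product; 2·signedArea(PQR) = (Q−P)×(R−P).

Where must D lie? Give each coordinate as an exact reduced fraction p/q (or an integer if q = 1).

1. D_x = -2/5  [2·signedArea(DFC) = 98/5 ∩ DA · BC = -26433/5808100]
2. D_y = 2/5  [2·signedArea(DFC) = 98/5 ∩ DA · BC = -26433/5808100]
   → D = (-2/5, 2/5)

D = (-2/5, 2/5)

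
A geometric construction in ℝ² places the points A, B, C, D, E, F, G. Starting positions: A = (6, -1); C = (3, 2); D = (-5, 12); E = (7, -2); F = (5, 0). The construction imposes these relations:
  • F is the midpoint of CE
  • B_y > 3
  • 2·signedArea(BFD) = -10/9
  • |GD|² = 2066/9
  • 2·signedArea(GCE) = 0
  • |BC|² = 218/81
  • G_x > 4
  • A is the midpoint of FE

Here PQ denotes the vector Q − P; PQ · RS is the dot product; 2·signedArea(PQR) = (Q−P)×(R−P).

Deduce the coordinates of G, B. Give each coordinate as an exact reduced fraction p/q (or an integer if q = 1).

B = (20/9, 31/9)
G = (14/3, 1/3)

1. G_x = 14/3  [line 4·x + 4·y + -20 = 0 ∩ |GD|² = 2066/9]
2. G_y = 1/3  [line 4·x + 4·y + -20 = 0 ∩ |GD|² = 2066/9]
   → G = (14/3, 1/3)
3. B_x = 20/9  [line -12·x + -10·y + 550/9 = 0 ∩ |BC|² = 218/81]
4. B_y = 31/9  [line -12·x + -10·y + 550/9 = 0 ∩ |BC|² = 218/81]
   → B = (20/9, 31/9)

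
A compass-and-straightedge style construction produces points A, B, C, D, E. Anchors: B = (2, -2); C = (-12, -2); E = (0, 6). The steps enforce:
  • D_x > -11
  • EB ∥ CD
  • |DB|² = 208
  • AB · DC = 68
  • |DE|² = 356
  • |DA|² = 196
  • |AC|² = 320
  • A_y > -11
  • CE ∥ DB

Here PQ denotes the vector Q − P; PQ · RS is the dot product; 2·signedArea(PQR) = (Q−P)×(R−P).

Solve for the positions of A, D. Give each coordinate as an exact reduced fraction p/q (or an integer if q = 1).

1. D_x = -10  [CE ∥ DB ∩ EB ∥ CD]
2. D_y = -10  [CE ∥ DB ∩ EB ∥ CD]
   → D = (-10, -10)
3. A_x = 4  [line 2·x + -8·y + -88 = 0 ∩ |AC|² = 320]
4. A_y = -10  [line 2·x + -8·y + -88 = 0 ∩ |AC|² = 320]
   → A = (4, -10)

A = (4, -10)
D = (-10, -10)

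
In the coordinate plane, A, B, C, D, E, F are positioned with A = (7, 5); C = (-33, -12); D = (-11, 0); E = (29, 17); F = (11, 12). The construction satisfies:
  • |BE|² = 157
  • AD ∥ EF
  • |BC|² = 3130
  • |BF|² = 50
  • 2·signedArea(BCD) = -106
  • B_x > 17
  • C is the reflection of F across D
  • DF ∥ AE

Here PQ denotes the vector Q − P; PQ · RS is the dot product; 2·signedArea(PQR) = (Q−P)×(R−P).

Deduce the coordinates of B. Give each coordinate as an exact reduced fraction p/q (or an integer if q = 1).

1. B_x = 18  [line -12·x + 22·y + -26 = 0 ∩ |BF|² = 50]
2. B_y = 11  [line -12·x + 22·y + -26 = 0 ∩ |BF|² = 50]
   → B = (18, 11)

B = (18, 11)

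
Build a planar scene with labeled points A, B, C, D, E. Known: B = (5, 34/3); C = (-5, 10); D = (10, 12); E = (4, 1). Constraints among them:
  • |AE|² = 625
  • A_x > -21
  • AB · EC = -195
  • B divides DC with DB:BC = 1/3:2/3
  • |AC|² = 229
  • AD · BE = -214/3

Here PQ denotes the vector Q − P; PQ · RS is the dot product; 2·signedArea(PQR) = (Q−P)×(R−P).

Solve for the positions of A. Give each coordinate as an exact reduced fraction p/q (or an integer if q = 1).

A = (-20, 8)

1. A_x = -20  [AD · BE = -214/3 ∩ AB · EC = -195]
2. A_y = 8  [AD · BE = -214/3 ∩ AB · EC = -195]
   → A = (-20, 8)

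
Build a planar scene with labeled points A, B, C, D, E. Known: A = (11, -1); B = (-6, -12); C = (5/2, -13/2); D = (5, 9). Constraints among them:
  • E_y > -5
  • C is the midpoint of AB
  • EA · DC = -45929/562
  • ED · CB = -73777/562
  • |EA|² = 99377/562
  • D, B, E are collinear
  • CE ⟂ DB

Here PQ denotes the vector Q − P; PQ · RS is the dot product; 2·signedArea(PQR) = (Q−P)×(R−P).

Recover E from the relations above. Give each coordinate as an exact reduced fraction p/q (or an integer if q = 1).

E = (-1073/562, -2355/562)

1. E_x = -1073/562  [D, B, E are collinear ∩ CE ⟂ DB]
2. E_y = -2355/562  [D, B, E are collinear ∩ CE ⟂ DB]
   → E = (-1073/562, -2355/562)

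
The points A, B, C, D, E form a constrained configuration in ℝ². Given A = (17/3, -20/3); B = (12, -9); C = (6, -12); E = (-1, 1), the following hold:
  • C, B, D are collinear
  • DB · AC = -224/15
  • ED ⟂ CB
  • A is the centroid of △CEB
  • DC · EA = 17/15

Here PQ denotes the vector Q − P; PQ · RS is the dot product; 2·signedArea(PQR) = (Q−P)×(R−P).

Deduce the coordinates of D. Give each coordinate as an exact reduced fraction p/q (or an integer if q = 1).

1. D_x = 28/5  [C, B, D are collinear ∩ ED ⟂ CB]
2. D_y = -61/5  [C, B, D are collinear ∩ ED ⟂ CB]
   → D = (28/5, -61/5)

D = (28/5, -61/5)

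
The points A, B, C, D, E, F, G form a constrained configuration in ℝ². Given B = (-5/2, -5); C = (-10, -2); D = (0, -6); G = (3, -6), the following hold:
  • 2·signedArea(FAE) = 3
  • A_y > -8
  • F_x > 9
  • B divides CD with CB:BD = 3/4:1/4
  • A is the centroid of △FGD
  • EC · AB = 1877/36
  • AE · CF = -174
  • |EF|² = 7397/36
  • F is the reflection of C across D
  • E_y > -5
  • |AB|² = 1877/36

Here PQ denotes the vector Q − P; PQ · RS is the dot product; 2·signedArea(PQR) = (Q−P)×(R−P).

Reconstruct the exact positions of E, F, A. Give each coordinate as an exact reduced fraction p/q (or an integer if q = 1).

A = (13/3, -22/3)
E = (-19/6, -13/3)
F = (10, -10)

1. F_x = 10  [F is the reflection of C across D]
2. F_y = -10  [F is the reflection of C across D]
   → F = (10, -10)
3. A_x = 13/3  [A is the centroid of △FGD]
4. A_y = -22/3  [A is the centroid of △FGD]
   → A = (13/3, -22/3)
5. E_x = -19/6  [EC · AB = 1877/36 ∩ AE · CF = -174]
6. E_y = -13/3  [EC · AB = 1877/36 ∩ AE · CF = -174]
   → E = (-19/6, -13/3)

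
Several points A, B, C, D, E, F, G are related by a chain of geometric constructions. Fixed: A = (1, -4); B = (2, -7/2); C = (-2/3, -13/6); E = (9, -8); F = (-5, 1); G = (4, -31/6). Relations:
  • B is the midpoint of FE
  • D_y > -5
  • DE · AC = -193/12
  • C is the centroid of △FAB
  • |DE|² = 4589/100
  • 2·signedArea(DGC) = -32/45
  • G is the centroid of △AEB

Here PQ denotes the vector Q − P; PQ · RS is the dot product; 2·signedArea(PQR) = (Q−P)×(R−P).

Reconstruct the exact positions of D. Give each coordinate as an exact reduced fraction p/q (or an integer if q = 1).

D = (16/5, -9/2)

1. D_x = 16/5  [2·signedArea(DGC) = -32/45 ∩ DE · AC = -193/12]
2. D_y = -9/2  [2·signedArea(DGC) = -32/45 ∩ DE · AC = -193/12]
   → D = (16/5, -9/2)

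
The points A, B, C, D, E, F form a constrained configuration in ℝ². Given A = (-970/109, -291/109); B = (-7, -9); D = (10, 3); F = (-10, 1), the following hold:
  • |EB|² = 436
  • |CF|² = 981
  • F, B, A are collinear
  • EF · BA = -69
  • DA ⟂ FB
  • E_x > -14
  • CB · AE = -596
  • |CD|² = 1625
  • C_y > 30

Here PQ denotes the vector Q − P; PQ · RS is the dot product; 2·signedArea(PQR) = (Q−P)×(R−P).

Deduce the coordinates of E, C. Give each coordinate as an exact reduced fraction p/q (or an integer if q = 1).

C = (-19, 31)
E = (-13, 11)

1. E_x = -13  [line 207/109·x + -690/109·y + 10281/109 = 0 ∩ |EB|² = 436]
2. E_y = 11  [line 207/109·x + -690/109·y + 10281/109 = 0 ∩ |EB|² = 436]
   → E = (-13, 11)
3. C_x = -19  [line 447/109·x + -1490/109·y + 54683/109 = 0 ∩ |CF|² = 981]
4. C_y = 31  [line 447/109·x + -1490/109·y + 54683/109 = 0 ∩ |CF|² = 981]
   → C = (-19, 31)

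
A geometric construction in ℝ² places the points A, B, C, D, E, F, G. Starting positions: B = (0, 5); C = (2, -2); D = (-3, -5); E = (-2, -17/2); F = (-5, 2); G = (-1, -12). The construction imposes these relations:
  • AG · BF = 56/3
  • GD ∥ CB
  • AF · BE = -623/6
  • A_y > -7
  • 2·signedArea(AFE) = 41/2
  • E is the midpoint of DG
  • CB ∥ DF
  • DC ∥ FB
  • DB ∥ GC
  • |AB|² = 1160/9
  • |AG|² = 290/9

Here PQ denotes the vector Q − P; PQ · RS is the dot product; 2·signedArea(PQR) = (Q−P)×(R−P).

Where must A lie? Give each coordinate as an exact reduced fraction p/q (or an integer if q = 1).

1. A_x = -2/3  [2·signedArea(AFE) = 41/2 ∩ AG · BF = 56/3]
2. A_y = -19/3  [2·signedArea(AFE) = 41/2 ∩ AG · BF = 56/3]
   → A = (-2/3, -19/3)

A = (-2/3, -19/3)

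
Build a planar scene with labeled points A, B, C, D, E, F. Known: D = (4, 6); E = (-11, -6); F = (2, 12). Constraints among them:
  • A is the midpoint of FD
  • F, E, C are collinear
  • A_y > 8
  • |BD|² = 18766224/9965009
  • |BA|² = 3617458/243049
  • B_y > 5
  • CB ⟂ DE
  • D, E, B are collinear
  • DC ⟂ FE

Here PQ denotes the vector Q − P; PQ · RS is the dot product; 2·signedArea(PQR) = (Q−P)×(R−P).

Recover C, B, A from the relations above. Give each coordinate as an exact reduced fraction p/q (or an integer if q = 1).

1. C_x = -80/493  [F, E, C are collinear ∩ DC ⟂ FE]
2. C_y = 4440/493  [F, E, C are collinear ∩ DC ⟂ FE]
   → C = (-80/493, 4440/493)
3. B_x = 59192/20213  [D, E, B are collinear ∩ CB ⟂ DE]
4. B_y = 103950/20213  [D, E, B are collinear ∩ CB ⟂ DE]
   → B = (59192/20213, 103950/20213)
5. A_x = 3  [A is the midpoint of FD]
6. A_y = 9  [A is the midpoint of FD]
   → A = (3, 9)

A = (3, 9)
B = (59192/20213, 103950/20213)
C = (-80/493, 4440/493)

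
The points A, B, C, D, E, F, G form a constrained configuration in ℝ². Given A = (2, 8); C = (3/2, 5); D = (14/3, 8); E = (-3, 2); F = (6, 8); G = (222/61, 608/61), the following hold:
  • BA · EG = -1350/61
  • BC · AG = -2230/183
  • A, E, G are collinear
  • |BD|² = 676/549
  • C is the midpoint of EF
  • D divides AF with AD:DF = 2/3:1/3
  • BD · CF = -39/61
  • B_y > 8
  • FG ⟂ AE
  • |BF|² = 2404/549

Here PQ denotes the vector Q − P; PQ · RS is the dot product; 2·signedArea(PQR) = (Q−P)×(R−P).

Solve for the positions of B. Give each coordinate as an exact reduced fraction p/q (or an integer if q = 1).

1. B_x = 760/183  [BD · CF = -39/61 ∩ BC · AG = -2230/183]
2. B_y = 548/61  [BD · CF = -39/61 ∩ BC · AG = -2230/183]
   → B = (760/183, 548/61)

B = (760/183, 548/61)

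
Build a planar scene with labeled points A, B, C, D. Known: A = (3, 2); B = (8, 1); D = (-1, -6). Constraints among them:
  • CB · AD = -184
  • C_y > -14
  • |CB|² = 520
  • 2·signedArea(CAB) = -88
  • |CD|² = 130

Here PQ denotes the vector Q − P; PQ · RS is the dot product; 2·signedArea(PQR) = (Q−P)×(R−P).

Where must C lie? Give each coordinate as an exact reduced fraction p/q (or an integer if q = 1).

C = (-10, -13)

1. C_x = -10  [2·signedArea(CAB) = -88 ∩ CB · AD = -184]
2. C_y = -13  [2·signedArea(CAB) = -88 ∩ CB · AD = -184]
   → C = (-10, -13)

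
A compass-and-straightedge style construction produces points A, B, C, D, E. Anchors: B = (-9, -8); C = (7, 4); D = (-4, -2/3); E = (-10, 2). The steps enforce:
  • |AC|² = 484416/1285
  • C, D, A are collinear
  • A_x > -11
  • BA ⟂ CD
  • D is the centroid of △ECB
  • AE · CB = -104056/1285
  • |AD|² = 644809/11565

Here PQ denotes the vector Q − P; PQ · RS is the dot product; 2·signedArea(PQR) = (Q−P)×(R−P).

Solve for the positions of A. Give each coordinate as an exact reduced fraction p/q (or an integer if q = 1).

1. A_x = -13973/1285  [C, D, A are collinear ∩ BA ⟂ CD]
2. A_y = -4604/1285  [C, D, A are collinear ∩ BA ⟂ CD]
   → A = (-13973/1285, -4604/1285)

A = (-13973/1285, -4604/1285)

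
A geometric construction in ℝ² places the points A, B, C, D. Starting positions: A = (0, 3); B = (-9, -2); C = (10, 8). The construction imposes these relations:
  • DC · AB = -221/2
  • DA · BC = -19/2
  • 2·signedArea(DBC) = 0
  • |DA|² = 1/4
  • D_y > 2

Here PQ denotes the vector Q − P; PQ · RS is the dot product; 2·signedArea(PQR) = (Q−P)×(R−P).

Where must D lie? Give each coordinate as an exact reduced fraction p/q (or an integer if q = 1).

1. D_x = 1/2  [2·signedArea(DBC) = 0 ∩ DC · AB = -221/2]
2. D_y = 3  [2·signedArea(DBC) = 0 ∩ DC · AB = -221/2]
   → D = (1/2, 3)

D = (1/2, 3)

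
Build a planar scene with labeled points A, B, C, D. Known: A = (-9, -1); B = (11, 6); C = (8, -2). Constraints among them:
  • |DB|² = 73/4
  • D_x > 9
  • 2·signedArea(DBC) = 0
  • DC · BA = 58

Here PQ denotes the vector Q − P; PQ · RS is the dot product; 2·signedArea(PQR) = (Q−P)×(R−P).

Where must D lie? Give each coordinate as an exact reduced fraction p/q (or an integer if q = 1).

D = (19/2, 2)

1. D_x = 19/2  [2·signedArea(DBC) = 0 ∩ DC · BA = 58]
2. D_y = 2  [2·signedArea(DBC) = 0 ∩ DC · BA = 58]
   → D = (19/2, 2)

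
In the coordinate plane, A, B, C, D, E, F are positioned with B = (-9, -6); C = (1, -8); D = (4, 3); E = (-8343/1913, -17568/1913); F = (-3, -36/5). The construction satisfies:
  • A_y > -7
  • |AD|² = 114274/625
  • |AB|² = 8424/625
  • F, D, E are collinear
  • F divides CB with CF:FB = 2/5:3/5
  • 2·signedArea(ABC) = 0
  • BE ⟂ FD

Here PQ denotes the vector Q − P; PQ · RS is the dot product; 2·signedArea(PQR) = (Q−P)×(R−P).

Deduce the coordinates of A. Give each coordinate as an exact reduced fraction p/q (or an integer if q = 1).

1. A_x = -27/5  [line 2·x + 10·y + 78 = 0 ∩ |AD|² = 114274/625]
2. A_y = -168/25  [line 2·x + 10·y + 78 = 0 ∩ |AD|² = 114274/625]
   → A = (-27/5, -168/25)

A = (-27/5, -168/25)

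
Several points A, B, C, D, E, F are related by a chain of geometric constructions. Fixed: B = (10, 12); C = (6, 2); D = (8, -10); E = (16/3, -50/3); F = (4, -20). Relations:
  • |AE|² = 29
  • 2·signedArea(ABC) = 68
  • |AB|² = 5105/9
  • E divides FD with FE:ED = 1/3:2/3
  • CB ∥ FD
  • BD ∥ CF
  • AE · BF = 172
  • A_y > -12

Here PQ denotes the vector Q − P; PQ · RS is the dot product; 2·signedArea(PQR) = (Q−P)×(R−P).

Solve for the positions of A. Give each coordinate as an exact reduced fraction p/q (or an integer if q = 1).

A = (22/3, -35/3)

1. A_x = 22/3  [AE · BF = 172 ∩ 2·signedArea(ABC) = 68]
2. A_y = -35/3  [AE · BF = 172 ∩ 2·signedArea(ABC) = 68]
   → A = (22/3, -35/3)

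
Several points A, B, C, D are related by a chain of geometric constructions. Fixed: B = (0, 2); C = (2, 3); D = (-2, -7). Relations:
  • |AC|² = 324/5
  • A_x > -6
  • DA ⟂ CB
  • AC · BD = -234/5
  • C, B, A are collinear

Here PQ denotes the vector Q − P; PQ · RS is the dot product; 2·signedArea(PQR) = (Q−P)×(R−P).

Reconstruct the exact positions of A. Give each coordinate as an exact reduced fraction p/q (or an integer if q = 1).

1. A_x = -26/5  [C, B, A are collinear ∩ DA ⟂ CB]
2. A_y = -3/5  [C, B, A are collinear ∩ DA ⟂ CB]
   → A = (-26/5, -3/5)

A = (-26/5, -3/5)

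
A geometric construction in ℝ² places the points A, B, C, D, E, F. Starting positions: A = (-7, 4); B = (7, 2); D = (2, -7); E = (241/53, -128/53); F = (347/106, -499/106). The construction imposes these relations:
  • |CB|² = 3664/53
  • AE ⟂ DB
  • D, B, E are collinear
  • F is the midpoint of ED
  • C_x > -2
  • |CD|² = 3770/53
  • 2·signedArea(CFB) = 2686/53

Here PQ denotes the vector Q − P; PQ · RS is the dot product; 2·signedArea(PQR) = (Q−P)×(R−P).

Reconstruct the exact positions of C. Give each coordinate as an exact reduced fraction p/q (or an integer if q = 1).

1. C_x = -65/53  [line -711/106·x + 395/106·y + -1185/106 = 0 ∩ |CD|² = 3770/53]
2. C_y = 42/53  [line -711/106·x + 395/106·y + -1185/106 = 0 ∩ |CD|² = 3770/53]
   → C = (-65/53, 42/53)

C = (-65/53, 42/53)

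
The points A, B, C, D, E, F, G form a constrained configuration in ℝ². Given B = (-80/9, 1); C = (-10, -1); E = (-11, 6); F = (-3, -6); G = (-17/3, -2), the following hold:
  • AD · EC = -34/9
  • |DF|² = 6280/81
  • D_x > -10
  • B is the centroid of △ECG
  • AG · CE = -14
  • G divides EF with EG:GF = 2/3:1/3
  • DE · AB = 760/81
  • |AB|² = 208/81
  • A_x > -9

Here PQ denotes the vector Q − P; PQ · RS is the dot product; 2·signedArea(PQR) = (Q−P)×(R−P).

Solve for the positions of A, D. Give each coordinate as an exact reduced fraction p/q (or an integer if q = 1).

1. A_x = -8  [line 1·x + -7·y + 17/3 = 0 ∩ |AB|² = 208/81]
2. A_y = -1/3  [line 1·x + -7·y + 17/3 = 0 ∩ |AB|² = 208/81]
   → A = (-8, -1/3)
3. D_x = -85/9  [DE · AB = 760/81 ∩ AD · EC = -34/9]
4. D_y = 0  [DE · AB = 760/81 ∩ AD · EC = -34/9]
   → D = (-85/9, 0)

A = (-8, -1/3)
D = (-85/9, 0)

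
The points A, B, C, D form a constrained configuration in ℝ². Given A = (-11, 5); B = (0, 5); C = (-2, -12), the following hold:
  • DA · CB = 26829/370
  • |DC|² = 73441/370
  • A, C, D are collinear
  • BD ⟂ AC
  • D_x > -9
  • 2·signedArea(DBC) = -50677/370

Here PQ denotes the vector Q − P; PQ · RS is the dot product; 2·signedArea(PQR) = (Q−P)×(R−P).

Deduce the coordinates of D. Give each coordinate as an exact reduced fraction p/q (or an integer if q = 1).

D = (-3179/370, 167/370)

1. D_x = -3179/370  [A, C, D are collinear ∩ BD ⟂ AC]
2. D_y = 167/370  [A, C, D are collinear ∩ BD ⟂ AC]
   → D = (-3179/370, 167/370)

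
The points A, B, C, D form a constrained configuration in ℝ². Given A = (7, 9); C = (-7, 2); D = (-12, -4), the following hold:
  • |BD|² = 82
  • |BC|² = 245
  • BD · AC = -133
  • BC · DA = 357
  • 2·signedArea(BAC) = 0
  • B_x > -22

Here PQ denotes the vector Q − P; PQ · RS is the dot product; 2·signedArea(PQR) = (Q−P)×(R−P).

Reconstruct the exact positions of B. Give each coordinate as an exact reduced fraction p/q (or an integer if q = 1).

1. B_x = -21  [2·signedArea(BAC) = 0 ∩ BD · AC = -133]
2. B_y = -5  [2·signedArea(BAC) = 0 ∩ BD · AC = -133]
   → B = (-21, -5)

B = (-21, -5)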